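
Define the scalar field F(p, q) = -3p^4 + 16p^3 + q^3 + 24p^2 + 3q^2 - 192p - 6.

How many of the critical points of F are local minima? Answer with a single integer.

F separates as a function of p plus a function of q, so ∇F=0 decouples.
∂F/∂p = -12(p - 4)(p - 2)(p + 2) = 0 at p ∈ {-2, 2, 4}; ∂F/∂q = 3q(q + 2) = 0 at q ∈ {-2, 0}.
The Hessian is diagonal: diag(F_pp, F_qq). Second derivatives: F_pp(-2)=-288, F_pp(2)=96, F_pp(4)=-144; F_qq(-2)=-6, F_qq(0)=6.
Local minima occur where both diagonal entries positive: (2, 0). Count: 1.

1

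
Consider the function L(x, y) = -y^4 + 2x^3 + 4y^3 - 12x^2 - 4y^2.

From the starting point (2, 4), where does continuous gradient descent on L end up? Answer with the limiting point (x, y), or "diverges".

L is separable, so gradient descent decouples: x follows -∂L/∂x, y follows -∂L/∂y.
∂L/∂x = 6x(x - 4); at x=2 this is -24, so x increases.
∂L/∂y = -4y(y - 2)(y - 1); at y=4 this is -96, so y increases.
The y-coordinate has no critical point in that direction and runs off to infinity.

diverges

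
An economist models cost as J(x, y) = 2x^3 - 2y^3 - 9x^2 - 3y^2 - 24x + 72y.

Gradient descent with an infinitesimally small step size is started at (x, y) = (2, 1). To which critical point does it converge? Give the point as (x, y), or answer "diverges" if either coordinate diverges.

J is separable, so gradient descent decouples: x follows -∂J/∂x, y follows -∂J/∂y.
∂J/∂x = 6(x - 4)(x + 1); at x=2 this is -36, so x increases.
∂J/∂y = -6(y - 3)(y + 4); at y=1 this is 60, so y decreases.
x converges to its nearest critical value 4 (a local min of the x-part); y converges to -4. The iterate converges to (4, -4).

(4, -4)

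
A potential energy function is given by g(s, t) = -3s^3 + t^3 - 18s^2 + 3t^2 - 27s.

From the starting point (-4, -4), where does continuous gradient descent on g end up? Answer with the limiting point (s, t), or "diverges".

g is separable, so gradient descent decouples: s follows -∂g/∂s, t follows -∂g/∂t.
∂g/∂s = -9(s + 1)(s + 3); at s=-4 this is -27, so s increases.
∂g/∂t = 3t(t + 2); at t=-4 this is 24, so t decreases.
The t-coordinate has no critical point in that direction and runs off to infinity.

diverges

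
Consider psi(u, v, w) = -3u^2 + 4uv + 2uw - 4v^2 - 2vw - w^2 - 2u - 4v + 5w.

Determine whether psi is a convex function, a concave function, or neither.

psi is quadratic, so its Hessian is the constant matrix H = [[-6, 4, 2], [4, -8, -2], [2, -2, -2]].
Leading principal minors: -6, 32, -40.
Signs alternate −, +, − ⇒ H ≺ 0 ⇒ concave.

concave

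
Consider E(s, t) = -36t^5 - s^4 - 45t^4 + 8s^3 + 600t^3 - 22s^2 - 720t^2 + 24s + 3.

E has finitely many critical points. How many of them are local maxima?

4

E separates as a function of s plus a function of t, so ∇E=0 decouples.
∂E/∂s = -4(s - 3)(s - 2)(s - 1) = 0 at s ∈ {1, 2, 3}; ∂E/∂t = -180t(t - 2)(t - 1)(t + 4) = 0 at t ∈ {-4, 0, 1, 2}.
The Hessian is diagonal: diag(E_ss, E_tt). Second derivatives: E_ss(1)=-8, E_ss(2)=4, E_ss(3)=-8; E_tt(-4)=21600, E_tt(0)=-1440, E_tt(1)=900, E_tt(2)=-2160.
Local maxima occur where both diagonal entries negative: (1, 0), (1, 2), (3, 0), (3, 2). Count: 4.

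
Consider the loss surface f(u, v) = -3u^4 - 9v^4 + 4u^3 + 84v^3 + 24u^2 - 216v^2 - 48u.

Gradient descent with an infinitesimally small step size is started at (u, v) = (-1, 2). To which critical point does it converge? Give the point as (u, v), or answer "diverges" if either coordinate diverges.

(1, 3)

f is separable, so gradient descent decouples: u follows -∂f/∂u, v follows -∂f/∂v.
∂f/∂u = -12(u - 2)(u - 1)(u + 2); at u=-1 this is -72, so u increases.
∂f/∂v = -36v(v - 4)(v - 3); at v=2 this is -144, so v increases.
u converges to its nearest critical value 1 (a local min of the u-part); v converges to 3. The iterate converges to (1, 3).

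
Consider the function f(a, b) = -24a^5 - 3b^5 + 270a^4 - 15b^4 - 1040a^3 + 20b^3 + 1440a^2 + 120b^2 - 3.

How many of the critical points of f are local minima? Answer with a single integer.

4

f separates as a function of a plus a function of b, so ∇f=0 decouples.
∂f/∂a = -120a(a - 4)(a - 3)(a - 2) = 0 at a ∈ {0, 2, 3, 4}; ∂f/∂b = -15b(b - 2)(b + 2)(b + 4) = 0 at b ∈ {-4, -2, 0, 2}.
The Hessian is diagonal: diag(f_aa, f_bb). Second derivatives: f_aa(0)=2880, f_aa(2)=-480, f_aa(3)=360, f_aa(4)=-960; f_bb(-4)=720, f_bb(-2)=-240, f_bb(0)=240, f_bb(2)=-720.
Local minima occur where both diagonal entries positive: (0, -4), (0, 0), (3, -4), (3, 0). Count: 4.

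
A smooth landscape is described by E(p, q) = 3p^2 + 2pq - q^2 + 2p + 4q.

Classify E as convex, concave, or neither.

E is quadratic, so its Hessian is the constant matrix H = [[6, 2], [2, -2]].
det(H) = -16, tr(H) = 4.
det(H) < 0, so H is indefinite: neither convex nor concave.

neither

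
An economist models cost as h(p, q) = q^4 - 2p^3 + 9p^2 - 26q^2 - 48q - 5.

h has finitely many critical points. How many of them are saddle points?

3

h separates as a function of p plus a function of q, so ∇h=0 decouples.
∂h/∂p = -6p(p - 3) = 0 at p ∈ {0, 3}; ∂h/∂q = 4(q - 4)(q + 1)(q + 3) = 0 at q ∈ {-3, -1, 4}.
The Hessian is diagonal: diag(h_pp, h_qq). Second derivatives: h_pp(0)=18, h_pp(3)=-18; h_qq(-3)=56, h_qq(-1)=-40, h_qq(4)=140.
Saddle points occur where the two diagonal entries have opposite signs: (0, -1), (3, -3), (3, 4). Count: 3.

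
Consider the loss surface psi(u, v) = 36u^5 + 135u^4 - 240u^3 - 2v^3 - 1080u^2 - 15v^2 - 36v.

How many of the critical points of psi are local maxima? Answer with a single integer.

2

psi separates as a function of u plus a function of v, so ∇psi=0 decouples.
∂psi/∂u = 180u(u - 2)(u + 2)(u + 3) = 0 at u ∈ {-3, -2, 0, 2}; ∂psi/∂v = -6(v + 2)(v + 3) = 0 at v ∈ {-3, -2}.
The Hessian is diagonal: diag(psi_uu, psi_vv). Second derivatives: psi_uu(-3)=-2700, psi_uu(-2)=1440, psi_uu(0)=-2160, psi_uu(2)=7200; psi_vv(-3)=6, psi_vv(-2)=-6.
Local maxima occur where both diagonal entries negative: (-3, -2), (0, -2). Count: 2.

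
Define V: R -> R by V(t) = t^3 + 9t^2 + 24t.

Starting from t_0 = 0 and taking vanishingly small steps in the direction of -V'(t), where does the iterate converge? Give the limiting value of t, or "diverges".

-2

V'(t) = 3(t + 2)(t + 4), so V'(0) = 24.
Gradient descent moves in the -V' direction, i.e. t is decreasing.
The nearest critical point in that direction is t = -2, where V'' = 6 > 0 (a local minimum). The iterate converges there.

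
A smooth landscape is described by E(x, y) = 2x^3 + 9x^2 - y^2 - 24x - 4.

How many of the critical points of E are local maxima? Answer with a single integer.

E separates as a function of x plus a function of y, so ∇E=0 decouples.
∂E/∂x = 6(x - 1)(x + 4) = 0 at x ∈ {-4, 1}; ∂E/∂y = -2y = 0 at y ∈ {0}.
The Hessian is diagonal: diag(E_xx, E_yy). Second derivatives: E_xx(-4)=-30, E_xx(1)=30; E_yy(0)=-2.
Local maxima occur where both diagonal entries negative: (-4, 0). Count: 1.

1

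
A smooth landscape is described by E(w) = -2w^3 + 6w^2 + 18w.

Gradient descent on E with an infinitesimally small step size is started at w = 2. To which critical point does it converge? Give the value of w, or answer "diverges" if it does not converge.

E'(w) = -6(w - 3)(w + 1), so E'(2) = 18.
Gradient descent moves in the -E' direction, i.e. w is decreasing.
The nearest critical point in that direction is w = -1, where E'' = 24 > 0 (a local minimum). The iterate converges there.

-1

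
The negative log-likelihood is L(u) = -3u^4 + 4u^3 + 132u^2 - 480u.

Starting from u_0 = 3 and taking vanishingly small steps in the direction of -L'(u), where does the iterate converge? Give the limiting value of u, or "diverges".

L'(u) = -12(u - 4)(u - 2)(u + 5), so L'(3) = 96.
Gradient descent moves in the -L' direction, i.e. u is decreasing.
The nearest critical point in that direction is u = 2, where L'' = 168 > 0 (a local minimum). The iterate converges there.

2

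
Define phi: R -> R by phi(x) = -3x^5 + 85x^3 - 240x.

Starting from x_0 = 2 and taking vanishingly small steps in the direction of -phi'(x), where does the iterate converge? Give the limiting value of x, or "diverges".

1

phi'(x) = -15(x - 4)(x - 1)(x + 1)(x + 4), so phi'(2) = 540.
Gradient descent moves in the -phi' direction, i.e. x is decreasing.
The nearest critical point in that direction is x = 1, where phi'' = 450 > 0 (a local minimum). The iterate converges there.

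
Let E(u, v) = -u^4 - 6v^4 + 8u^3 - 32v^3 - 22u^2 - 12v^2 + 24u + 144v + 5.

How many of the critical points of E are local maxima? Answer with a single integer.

4

E separates as a function of u plus a function of v, so ∇E=0 decouples.
∂E/∂u = -4(u - 3)(u - 2)(u - 1) = 0 at u ∈ {1, 2, 3}; ∂E/∂v = -24(v - 1)(v + 2)(v + 3) = 0 at v ∈ {-3, -2, 1}.
The Hessian is diagonal: diag(E_uu, E_vv). Second derivatives: E_uu(1)=-8, E_uu(2)=4, E_uu(3)=-8; E_vv(-3)=-96, E_vv(-2)=72, E_vv(1)=-288.
Local maxima occur where both diagonal entries negative: (1, -3), (1, 1), (3, -3), (3, 1). Count: 4.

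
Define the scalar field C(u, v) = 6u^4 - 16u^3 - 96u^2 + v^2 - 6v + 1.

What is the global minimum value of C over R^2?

-1032

C(u,v) separates as P(u) + Q(v) + 1, so its minimum is min P + min Q + 1.
P'(u) = 24u(u - 4)(u + 2) vanishes at u ∈ {-2, 0, 4}; Q'(v) = 2v - 6 vanishes at v ∈ {3}.
Local minima of P (where P''>0): P(-2)=-160, P(4)=-1024. Local minima of Q: Q(3)=-9.
So the global minimum of C is P(4) + Q(3) + 1 = -1024 − 9 + 1 = -1032, attained at (4, 3).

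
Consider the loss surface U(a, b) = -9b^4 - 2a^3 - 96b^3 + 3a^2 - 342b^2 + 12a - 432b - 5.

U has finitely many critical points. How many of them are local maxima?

U separates as a function of a plus a function of b, so ∇U=0 decouples.
∂U/∂a = -6(a - 2)(a + 1) = 0 at a ∈ {-1, 2}; ∂U/∂b = -36(b + 1)(b + 3)(b + 4) = 0 at b ∈ {-4, -3, -1}.
The Hessian is diagonal: diag(U_aa, U_bb). Second derivatives: U_aa(-1)=18, U_aa(2)=-18; U_bb(-4)=-108, U_bb(-3)=72, U_bb(-1)=-216.
Local maxima occur where both diagonal entries negative: (2, -4), (2, -1). Count: 2.

2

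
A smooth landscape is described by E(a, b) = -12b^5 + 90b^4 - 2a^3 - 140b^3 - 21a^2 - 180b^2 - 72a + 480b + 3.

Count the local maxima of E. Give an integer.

2

E separates as a function of a plus a function of b, so ∇E=0 decouples.
∂E/∂a = -6(a + 3)(a + 4) = 0 at a ∈ {-4, -3}; ∂E/∂b = -60(b - 4)(b - 2)(b - 1)(b + 1) = 0 at b ∈ {-1, 1, 2, 4}.
The Hessian is diagonal: diag(E_aa, E_bb). Second derivatives: E_aa(-4)=6, E_aa(-3)=-6; E_bb(-1)=1800, E_bb(1)=-360, E_bb(2)=360, E_bb(4)=-1800.
Local maxima occur where both diagonal entries negative: (-3, 1), (-3, 4). Count: 2.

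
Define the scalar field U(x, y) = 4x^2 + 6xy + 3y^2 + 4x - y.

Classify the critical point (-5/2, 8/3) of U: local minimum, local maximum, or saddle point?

local minimum

The Hessian of U is constant: H = [[8, 6], [6, 6]].
det(H) = 8·6 − 6² = 12.
det(H) > 0 and tr(H) = 14 > 0, so H is positive definite and the point is a local minimum.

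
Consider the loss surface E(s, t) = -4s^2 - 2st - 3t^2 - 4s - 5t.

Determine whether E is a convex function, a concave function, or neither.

E is quadratic, so its Hessian is the constant matrix H = [[-8, -2], [-2, -6]].
det(H) = 44, tr(H) = -14.
det(H) > 0 and tr(H) < 0, so H is negative definite everywhere: concave.

concave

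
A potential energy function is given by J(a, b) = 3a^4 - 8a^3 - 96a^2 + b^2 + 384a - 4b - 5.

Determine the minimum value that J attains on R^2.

-1801

J(a,b) separates as P(a) + Q(b) − 5, so its minimum is min P + min Q − 5.
P'(a) = 12(a - 4)(a - 2)(a + 4) vanishes at a ∈ {-4, 2, 4}; Q'(b) = 2b - 4 vanishes at b ∈ {2}.
Local minima of P (where P''>0): P(-4)=-1792, P(4)=256. Local minima of Q: Q(2)=-4.
So the global minimum of J is P(-4) + Q(2) − 5 = -1792 − 4 − 5 = -1801, attained at (-4, 2).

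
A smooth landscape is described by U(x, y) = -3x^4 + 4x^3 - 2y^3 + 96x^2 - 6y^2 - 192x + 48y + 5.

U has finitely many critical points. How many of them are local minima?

U separates as a function of x plus a function of y, so ∇U=0 decouples.
∂U/∂x = -12(x - 4)(x - 1)(x + 4) = 0 at x ∈ {-4, 1, 4}; ∂U/∂y = -6(y - 2)(y + 4) = 0 at y ∈ {-4, 2}.
The Hessian is diagonal: diag(U_xx, U_yy). Second derivatives: U_xx(-4)=-480, U_xx(1)=180, U_xx(4)=-288; U_yy(-4)=36, U_yy(2)=-36.
Local minima occur where both diagonal entries positive: (1, -4). Count: 1.

1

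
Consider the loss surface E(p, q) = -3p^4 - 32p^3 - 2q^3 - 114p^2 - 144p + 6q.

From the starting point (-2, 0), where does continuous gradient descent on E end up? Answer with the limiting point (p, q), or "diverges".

E is separable, so gradient descent decouples: p follows -∂E/∂p, q follows -∂E/∂q.
∂E/∂p = -12(p + 1)(p + 3)(p + 4); at p=-2 this is 24, so p decreases.
∂E/∂q = -6(q - 1)(q + 1); at q=0 this is 6, so q decreases.
p converges to its nearest critical value -3 (a local min of the p-part); q converges to -1. The iterate converges to (-3, -1).

(-3, -1)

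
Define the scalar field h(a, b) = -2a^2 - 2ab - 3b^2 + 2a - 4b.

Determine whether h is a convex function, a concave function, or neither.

concave

h is quadratic, so its Hessian is the constant matrix H = [[-4, -2], [-2, -6]].
det(H) = 20, tr(H) = -10.
det(H) > 0 and tr(H) < 0, so H is negative definite everywhere: concave.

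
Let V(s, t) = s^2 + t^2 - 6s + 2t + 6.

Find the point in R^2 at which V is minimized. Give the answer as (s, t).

V(s,t) separates as P(s) + Q(t) + 6, so its minimum is min P + min Q + 6.
P'(s) = 2s - 6 vanishes at s ∈ {3}; Q'(t) = 2(t + 1) vanishes at t ∈ {-1}.
Local minima of P (where P''>0): P(3)=-9. Local minima of Q: Q(-1)=-1.
So the global minimum of V is P(3) + Q(-1) + 6 = -9 − 1 + 6 = -4, attained at (3, -1).

(3, -1)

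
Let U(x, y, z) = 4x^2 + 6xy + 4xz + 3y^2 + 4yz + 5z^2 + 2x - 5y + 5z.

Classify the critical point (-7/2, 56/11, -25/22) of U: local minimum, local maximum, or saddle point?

local minimum

The Hessian is constant: H = [[8, 6, 4], [6, 6, 4], [4, 4, 10]].
Leading principal minors: Δ₁ = 8, Δ₂ = 12, Δ₃ = 88.
All leading minors are positive, so H is positive definite: a local minimum.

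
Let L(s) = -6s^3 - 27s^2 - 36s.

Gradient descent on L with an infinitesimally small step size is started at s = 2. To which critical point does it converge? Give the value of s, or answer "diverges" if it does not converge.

L'(s) = -18(s + 1)(s + 2), so L'(2) = -216.
Gradient descent moves in the -L' direction, i.e. s is increasing.
There is no critical point above s=2, and L' keeps the same sign, so the iterate runs off to +∞.

diverges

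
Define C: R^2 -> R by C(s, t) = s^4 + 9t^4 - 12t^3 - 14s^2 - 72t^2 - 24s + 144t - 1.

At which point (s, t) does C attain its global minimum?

(3, -2)

C(s,t) separates as P(s) + Q(t) − 1, so its minimum is min P + min Q − 1.
P'(s) = 4(s - 3)(s + 1)(s + 2) vanishes at s ∈ {-2, -1, 3}; Q'(t) = 36(t - 2)(t - 1)(t + 2) vanishes at t ∈ {-2, 1, 2}.
Local minima of P (where P''>0): P(-2)=8, P(3)=-117. Local minima of Q: Q(-2)=-336, Q(2)=48.
So the global minimum of C is P(3) + Q(-2) − 1 = -117 − 336 − 1 = -454, attained at (3, -2).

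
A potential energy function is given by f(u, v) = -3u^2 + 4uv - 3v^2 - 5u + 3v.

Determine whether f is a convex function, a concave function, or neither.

concave

f is quadratic, so its Hessian is the constant matrix H = [[-6, 4], [4, -6]].
det(H) = 20, tr(H) = -12.
det(H) > 0 and tr(H) < 0, so H is negative definite everywhere: concave.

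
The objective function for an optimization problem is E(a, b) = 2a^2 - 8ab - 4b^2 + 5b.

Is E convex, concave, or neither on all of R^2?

E is quadratic, so its Hessian is the constant matrix H = [[4, -8], [-8, -8]].
det(H) = -96, tr(H) = -4.
det(H) < 0, so H is indefinite: neither convex nor concave.

neither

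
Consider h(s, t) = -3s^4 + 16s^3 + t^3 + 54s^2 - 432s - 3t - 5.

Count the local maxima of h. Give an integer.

2

h separates as a function of s plus a function of t, so ∇h=0 decouples.
∂h/∂s = -12(s - 4)(s - 3)(s + 3) = 0 at s ∈ {-3, 3, 4}; ∂h/∂t = 3(t - 1)(t + 1) = 0 at t ∈ {-1, 1}.
The Hessian is diagonal: diag(h_ss, h_tt). Second derivatives: h_ss(-3)=-504, h_ss(3)=72, h_ss(4)=-84; h_tt(-1)=-6, h_tt(1)=6.
Local maxima occur where both diagonal entries negative: (-3, -1), (4, -1). Count: 2.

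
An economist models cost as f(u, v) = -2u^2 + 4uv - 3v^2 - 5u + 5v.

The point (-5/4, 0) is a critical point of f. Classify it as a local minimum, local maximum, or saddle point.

The Hessian of f is constant: H = [[-4, 4], [4, -6]].
det(H) = (-4)·(-6) − 4² = 8.
det(H) > 0 and tr(H) = -10 < 0, so H is negative definite and the point is a local maximum.

local maximum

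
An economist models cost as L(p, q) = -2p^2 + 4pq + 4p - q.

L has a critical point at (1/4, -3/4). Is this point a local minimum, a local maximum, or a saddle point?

saddle point

The Hessian of L is constant: H = [[-4, 4], [4, 0]].
det(H) = (-4)·0 − 4² = -16.
Since det(H) < 0, H is indefinite and the critical point is a saddle point.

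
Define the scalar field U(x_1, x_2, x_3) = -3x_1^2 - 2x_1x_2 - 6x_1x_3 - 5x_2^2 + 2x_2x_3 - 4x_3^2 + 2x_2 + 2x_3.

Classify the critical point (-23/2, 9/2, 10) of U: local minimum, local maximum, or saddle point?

The Hessian is constant: H = [[-6, -2, -6], [-2, -10, 2], [-6, 2, -8]].
Leading principal minors: Δ₁ = -6, Δ₂ = 56, Δ₃ = -16.
The minors alternate sign starting negative (−, +, −), so H is negative definite: a local maximum.

local maximum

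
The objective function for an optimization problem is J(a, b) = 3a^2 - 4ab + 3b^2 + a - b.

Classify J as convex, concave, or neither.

convex

J is quadratic, so its Hessian is the constant matrix H = [[6, -4], [-4, 6]].
det(H) = 20, tr(H) = 12.
det(H) > 0 and tr(H) > 0, so H is positive definite everywhere: convex.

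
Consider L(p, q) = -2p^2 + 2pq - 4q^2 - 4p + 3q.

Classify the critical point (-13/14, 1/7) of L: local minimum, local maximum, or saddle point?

local maximum

The Hessian of L is constant: H = [[-4, 2], [2, -8]].
det(H) = (-4)·(-8) − 2² = 28.
det(H) > 0 and tr(H) = -12 < 0, so H is negative definite and the point is a local maximum.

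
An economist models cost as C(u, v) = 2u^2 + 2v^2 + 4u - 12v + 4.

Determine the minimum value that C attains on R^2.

-16

C(u,v) separates as P(u) + Q(v) + 4, so its minimum is min P + min Q + 4.
P'(u) = 4u + 4 vanishes at u ∈ {-1}; Q'(v) = 4v - 12 vanishes at v ∈ {3}.
Local minima of P (where P''>0): P(-1)=-2. Local minima of Q: Q(3)=-18.
So the global minimum of C is P(-1) + Q(3) + 4 = -2 − 18 + 4 = -16, attained at (-1, 3).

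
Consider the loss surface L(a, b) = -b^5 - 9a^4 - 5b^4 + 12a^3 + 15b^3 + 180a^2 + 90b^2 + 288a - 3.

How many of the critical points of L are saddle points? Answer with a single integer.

L separates as a function of a plus a function of b, so ∇L=0 decouples.
∂L/∂a = -36(a - 4)(a + 1)(a + 2) = 0 at a ∈ {-2, -1, 4}; ∂L/∂b = -5b(b - 3)(b + 3)(b + 4) = 0 at b ∈ {-4, -3, 0, 3}.
The Hessian is diagonal: diag(L_aa, L_bb). Second derivatives: L_aa(-2)=-216, L_aa(-1)=180, L_aa(4)=-1080; L_bb(-4)=140, L_bb(-3)=-90, L_bb(0)=180, L_bb(3)=-630.
Saddle points occur where the two diagonal entries have opposite signs: (-2, -4), (-2, 0), (-1, -3), (-1, 3), (4, -4), (4, 0). Count: 6.

6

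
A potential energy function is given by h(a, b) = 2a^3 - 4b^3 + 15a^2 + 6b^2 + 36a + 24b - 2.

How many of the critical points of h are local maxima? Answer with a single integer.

1

h separates as a function of a plus a function of b, so ∇h=0 decouples.
∂h/∂a = 6(a + 2)(a + 3) = 0 at a ∈ {-3, -2}; ∂h/∂b = -12(b - 2)(b + 1) = 0 at b ∈ {-1, 2}.
The Hessian is diagonal: diag(h_aa, h_bb). Second derivatives: h_aa(-3)=-6, h_aa(-2)=6; h_bb(-1)=36, h_bb(2)=-36.
Local maxima occur where both diagonal entries negative: (-3, 2). Count: 1.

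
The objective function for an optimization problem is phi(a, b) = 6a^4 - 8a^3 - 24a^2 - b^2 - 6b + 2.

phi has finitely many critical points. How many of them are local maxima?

phi separates as a function of a plus a function of b, so ∇phi=0 decouples.
∂phi/∂a = 24a(a - 2)(a + 1) = 0 at a ∈ {-1, 0, 2}; ∂phi/∂b = -2(b + 3) = 0 at b ∈ {-3}.
The Hessian is diagonal: diag(phi_aa, phi_bb). Second derivatives: phi_aa(-1)=72, phi_aa(0)=-48, phi_aa(2)=144; phi_bb(-3)=-2.
Local maxima occur where both diagonal entries negative: (0, -3). Count: 1.

1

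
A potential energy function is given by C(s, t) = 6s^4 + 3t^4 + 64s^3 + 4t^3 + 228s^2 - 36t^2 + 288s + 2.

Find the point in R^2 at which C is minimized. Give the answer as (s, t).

(-1, -3)

C(s,t) separates as P(s) + Q(t) + 2, so its minimum is min P + min Q + 2.
P'(s) = 24(s + 1)(s + 3)(s + 4) vanishes at s ∈ {-4, -3, -1}; Q'(t) = 12t(t - 2)(t + 3) vanishes at t ∈ {-3, 0, 2}.
Local minima of P (where P''>0): P(-4)=-64, P(-1)=-118. Local minima of Q: Q(-3)=-189, Q(2)=-64.
So the global minimum of C is P(-1) + Q(-3) + 2 = -118 − 189 + 2 = -305, attained at (-1, -3).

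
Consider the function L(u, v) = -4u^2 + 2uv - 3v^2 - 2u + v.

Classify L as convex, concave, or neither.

L is quadratic, so its Hessian is the constant matrix H = [[-8, 2], [2, -6]].
det(H) = 44, tr(H) = -14.
det(H) > 0 and tr(H) < 0, so H is negative definite everywhere: concave.

concave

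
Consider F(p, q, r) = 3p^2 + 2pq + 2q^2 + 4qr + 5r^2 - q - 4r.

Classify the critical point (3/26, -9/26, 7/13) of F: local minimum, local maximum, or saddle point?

The Hessian is constant: H = [[6, 2, 0], [2, 4, 4], [0, 4, 10]].
Leading principal minors: Δ₁ = 6, Δ₂ = 20, Δ₃ = 104.
All leading minors are positive, so H is positive definite: a local minimum.

local minimum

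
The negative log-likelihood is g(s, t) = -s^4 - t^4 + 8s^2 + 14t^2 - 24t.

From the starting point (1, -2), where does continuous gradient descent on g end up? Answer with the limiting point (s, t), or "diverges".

g is separable, so gradient descent decouples: s follows -∂g/∂s, t follows -∂g/∂t.
∂g/∂s = -4s(s - 2)(s + 2); at s=1 this is 12, so s decreases.
∂g/∂t = -4(t - 2)(t - 1)(t + 3); at t=-2 this is -48, so t increases.
s converges to its nearest critical value 0 (a local min of the s-part); t converges to 1. The iterate converges to (0, 1).

(0, 1)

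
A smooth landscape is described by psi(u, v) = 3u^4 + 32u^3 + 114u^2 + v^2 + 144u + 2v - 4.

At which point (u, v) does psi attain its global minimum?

psi(u,v) separates as P(u) + Q(v) − 4, so its minimum is min P + min Q − 4.
P'(u) = 12(u + 1)(u + 3)(u + 4) vanishes at u ∈ {-4, -3, -1}; Q'(v) = 2v + 2 vanishes at v ∈ {-1}.
Local minima of P (where P''>0): P(-4)=-32, P(-1)=-59. Local minima of Q: Q(-1)=-1.
So the global minimum of psi is P(-1) + Q(-1) − 4 = -59 − 1 − 4 = -64, attained at (-1, -1).

(-1, -1)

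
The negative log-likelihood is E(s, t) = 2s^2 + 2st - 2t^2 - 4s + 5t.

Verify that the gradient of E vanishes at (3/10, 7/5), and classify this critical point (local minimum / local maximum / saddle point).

saddle point

∇E = (4s + 2t - 4, 2s - 4t + 5); substituting (3/10, 7/5) gives ∇E = (0, 0), so (3/10, 7/5) is indeed a critical point.
The Hessian of E is constant: H = [[4, 2], [2, -4]].
det(H) = 4·(-4) − 2² = -20.
Since det(H) < 0, H is indefinite and the critical point is a saddle point.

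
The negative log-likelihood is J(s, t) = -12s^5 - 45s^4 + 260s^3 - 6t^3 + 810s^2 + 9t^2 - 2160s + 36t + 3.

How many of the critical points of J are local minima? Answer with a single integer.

2

J separates as a function of s plus a function of t, so ∇J=0 decouples.
∂J/∂s = -60(s - 3)(s - 1)(s + 3)(s + 4) = 0 at s ∈ {-4, -3, 1, 3}; ∂J/∂t = -18(t - 2)(t + 1) = 0 at t ∈ {-1, 2}.
The Hessian is diagonal: diag(J_ss, J_tt). Second derivatives: J_ss(-4)=2100, J_ss(-3)=-1440, J_ss(1)=2400, J_ss(3)=-5040; J_tt(-1)=54, J_tt(2)=-54.
Local minima occur where both diagonal entries positive: (-4, -1), (1, -1). Count: 2.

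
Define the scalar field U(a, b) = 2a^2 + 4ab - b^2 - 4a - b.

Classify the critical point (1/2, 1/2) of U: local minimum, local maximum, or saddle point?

The Hessian of U is constant: H = [[4, 4], [4, -2]].
det(H) = 4·(-2) − 4² = -24.
Since det(H) < 0, H is indefinite and the critical point is a saddle point.

saddle point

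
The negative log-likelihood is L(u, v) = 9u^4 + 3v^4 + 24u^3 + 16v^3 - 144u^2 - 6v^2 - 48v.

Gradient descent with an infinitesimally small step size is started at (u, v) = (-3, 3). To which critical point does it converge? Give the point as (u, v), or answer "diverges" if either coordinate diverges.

L is separable, so gradient descent decouples: u follows -∂L/∂u, v follows -∂L/∂v.
∂L/∂u = 36u(u - 2)(u + 4); at u=-3 this is 540, so u decreases.
∂L/∂v = 12(v - 1)(v + 1)(v + 4); at v=3 this is 672, so v decreases.
u converges to its nearest critical value -4 (a local min of the u-part); v converges to 1. The iterate converges to (-4, 1).

(-4, 1)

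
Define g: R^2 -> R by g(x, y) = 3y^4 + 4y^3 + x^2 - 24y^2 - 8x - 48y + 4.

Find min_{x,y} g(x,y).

g(x,y) separates as P(x) + Q(y) + 4, so its minimum is min P + min Q + 4.
P'(x) = 2x - 8 vanishes at x ∈ {4}; Q'(y) = 12(y - 2)(y + 1)(y + 2) vanishes at y ∈ {-2, -1, 2}.
Local minima of P (where P''>0): P(4)=-16. Local minima of Q: Q(-2)=16, Q(2)=-112.
So the global minimum of g is P(4) + Q(2) + 4 = -16 − 112 + 4 = -124, attained at (4, 2).

-124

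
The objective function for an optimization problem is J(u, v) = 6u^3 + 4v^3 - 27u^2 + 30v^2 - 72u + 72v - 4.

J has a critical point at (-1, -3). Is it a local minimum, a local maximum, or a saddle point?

local maximum

The mixed partial ∂²J/∂u∂v is 0, so the Hessian at any point is diag(J_uu, J_vv) = diag(18(2u - 3), 12(2v + 5)).
At (-1, -3): H = diag(-90, -12).
Both eigenvalues are negative, so H is negative definite: a local maximum.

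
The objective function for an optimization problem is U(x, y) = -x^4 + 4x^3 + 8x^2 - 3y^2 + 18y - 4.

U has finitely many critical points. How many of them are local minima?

U separates as a function of x plus a function of y, so ∇U=0 decouples.
∂U/∂x = -4x(x - 4)(x + 1) = 0 at x ∈ {-1, 0, 4}; ∂U/∂y = -6(y - 3) = 0 at y ∈ {3}.
The Hessian is diagonal: diag(U_xx, U_yy). Second derivatives: U_xx(-1)=-20, U_xx(0)=16, U_xx(4)=-80; U_yy(3)=-6.
Local minima occur where both diagonal entries positive: none. Count: 0.

0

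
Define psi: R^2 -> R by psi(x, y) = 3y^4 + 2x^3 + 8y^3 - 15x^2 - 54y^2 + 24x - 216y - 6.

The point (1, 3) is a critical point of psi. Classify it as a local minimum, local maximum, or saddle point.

The mixed partial ∂²psi/∂x∂y is 0, so the Hessian at any point is diag(psi_xx, psi_yy) = diag(6(2x - 5), 12(3y^2 + 4y - 9)).
At (1, 3): H = diag(-18, 360).
The eigenvalues have opposite signs, so H is indefinite: a saddle point.

saddle point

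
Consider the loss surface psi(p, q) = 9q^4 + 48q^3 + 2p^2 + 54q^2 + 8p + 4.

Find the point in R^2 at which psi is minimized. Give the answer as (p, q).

(-2, -3)

psi(p,q) separates as A(p) + B(q) + 4, so its minimum is min A + min B + 4.
A'(p) = 4p + 8 vanishes at p ∈ {-2}; B'(q) = 36q(q + 1)(q + 3) vanishes at q ∈ {-3, -1, 0}.
Local minima of A (where A''>0): A(-2)=-8. Local minima of B: B(-3)=-81, B(0)=0.
So the global minimum of psi is A(-2) + B(-3) + 4 = -8 − 81 + 4 = -85, attained at (-2, -3).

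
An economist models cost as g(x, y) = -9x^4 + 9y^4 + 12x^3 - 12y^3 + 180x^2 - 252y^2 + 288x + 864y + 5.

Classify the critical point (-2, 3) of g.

The mixed partial ∂²g/∂x∂y is 0, so the Hessian at any point is diag(g_xx, g_yy) = diag(36(-3x^2 + 2x + 10), 36(3y^2 - 2y - 14)).
At (-2, 3): H = diag(-216, 252).
The eigenvalues have opposite signs, so H is indefinite: a saddle point.

saddle point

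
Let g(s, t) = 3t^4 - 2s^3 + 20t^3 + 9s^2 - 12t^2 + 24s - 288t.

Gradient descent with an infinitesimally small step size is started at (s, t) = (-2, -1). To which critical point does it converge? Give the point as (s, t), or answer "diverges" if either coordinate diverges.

g is separable, so gradient descent decouples: s follows -∂g/∂s, t follows -∂g/∂t.
∂g/∂s = -6(s - 4)(s + 1); at s=-2 this is -36, so s increases.
∂g/∂t = 12(t - 2)(t + 3)(t + 4); at t=-1 this is -216, so t increases.
s converges to its nearest critical value -1 (a local min of the s-part); t converges to 2. The iterate converges to (-1, 2).

(-1, 2)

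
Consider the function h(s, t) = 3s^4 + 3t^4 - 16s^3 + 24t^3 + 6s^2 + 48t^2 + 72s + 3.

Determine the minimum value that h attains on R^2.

h(s,t) separates as P(s) + Q(t) + 3, so its minimum is min P + min Q + 3.
P'(s) = 12(s - 3)(s - 2)(s + 1) vanishes at s ∈ {-1, 2, 3}; Q'(t) = 12t(t + 2)(t + 4) vanishes at t ∈ {-4, -2, 0}.
Local minima of P (where P''>0): P(-1)=-47, P(3)=81. Local minima of Q: Q(-4)=0, Q(0)=0.
So the global minimum of h is P(-1) + Q(-4) + 3 = -47 + 0 + 3 = -44, attained at (-1, -4).

-44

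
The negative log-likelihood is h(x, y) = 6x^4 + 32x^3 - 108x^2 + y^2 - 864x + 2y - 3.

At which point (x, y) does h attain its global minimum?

(3, -1)

h(x,y) separates as P(x) + Q(y) − 3, so its minimum is min P + min Q − 3.
P'(x) = 24(x - 3)(x + 3)(x + 4) vanishes at x ∈ {-4, -3, 3}; Q'(y) = 2y + 2 vanishes at y ∈ {-1}.
Local minima of P (where P''>0): P(-4)=1216, P(3)=-2214. Local minima of Q: Q(-1)=-1.
So the global minimum of h is P(3) + Q(-1) − 3 = -2214 − 1 − 3 = -2218, attained at (3, -1).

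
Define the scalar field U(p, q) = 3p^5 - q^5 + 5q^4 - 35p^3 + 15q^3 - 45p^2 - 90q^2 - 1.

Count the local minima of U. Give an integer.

U separates as a function of p plus a function of q, so ∇U=0 decouples.
∂U/∂p = 15p(p - 3)(p + 1)(p + 2) = 0 at p ∈ {-2, -1, 0, 3}; ∂U/∂q = -5q(q - 4)(q - 3)(q + 3) = 0 at q ∈ {-3, 0, 3, 4}.
The Hessian is diagonal: diag(U_pp, U_qq). Second derivatives: U_pp(-2)=-150, U_pp(-1)=60, U_pp(0)=-90, U_pp(3)=900; U_qq(-3)=630, U_qq(0)=-180, U_qq(3)=90, U_qq(4)=-140.
Local minima occur where both diagonal entries positive: (-1, -3), (-1, 3), (3, -3), (3, 3). Count: 4.

4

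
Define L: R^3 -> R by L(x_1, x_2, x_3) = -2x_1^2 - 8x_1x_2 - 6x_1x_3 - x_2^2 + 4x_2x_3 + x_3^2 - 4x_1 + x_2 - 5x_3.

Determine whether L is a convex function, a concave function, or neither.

neither

L is quadratic, so its Hessian is the constant matrix H = [[-4, -8, -6], [-8, -2, 4], [-6, 4, 2]].
Leading principal minors: -4, -56, 408.
Neither pattern holds ⇒ H is indefinite ⇒ neither convex nor concave.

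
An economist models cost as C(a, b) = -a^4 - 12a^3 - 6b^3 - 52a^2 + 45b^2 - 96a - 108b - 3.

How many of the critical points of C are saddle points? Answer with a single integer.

C separates as a function of a plus a function of b, so ∇C=0 decouples.
∂C/∂a = -4(a + 2)(a + 3)(a + 4) = 0 at a ∈ {-4, -3, -2}; ∂C/∂b = -18(b - 3)(b - 2) = 0 at b ∈ {2, 3}.
The Hessian is diagonal: diag(C_aa, C_bb). Second derivatives: C_aa(-4)=-8, C_aa(-3)=4, C_aa(-2)=-8; C_bb(2)=18, C_bb(3)=-18.
Saddle points occur where the two diagonal entries have opposite signs: (-4, 2), (-3, 3), (-2, 2). Count: 3.

3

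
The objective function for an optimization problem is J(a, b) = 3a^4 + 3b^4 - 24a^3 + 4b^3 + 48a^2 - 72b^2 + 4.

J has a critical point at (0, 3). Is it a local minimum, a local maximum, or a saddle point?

local minimum

The mixed partial ∂²J/∂a∂b is 0, so the Hessian at any point is diag(J_aa, J_bb) = diag(12(3a^2 - 12a + 8), 12(3b^2 + 2b - 12)).
At (0, 3): H = diag(96, 252).
Both eigenvalues are positive, so H is positive definite: a local minimum.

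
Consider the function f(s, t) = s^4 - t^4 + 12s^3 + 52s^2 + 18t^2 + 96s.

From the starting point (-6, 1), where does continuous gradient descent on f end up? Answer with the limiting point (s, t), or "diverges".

f is separable, so gradient descent decouples: s follows -∂f/∂s, t follows -∂f/∂t.
∂f/∂s = 4(s + 2)(s + 3)(s + 4); at s=-6 this is -96, so s increases.
∂f/∂t = -4t(t - 3)(t + 3); at t=1 this is 32, so t decreases.
s converges to its nearest critical value -4 (a local min of the s-part); t converges to 0. The iterate converges to (-4, 0).

(-4, 0)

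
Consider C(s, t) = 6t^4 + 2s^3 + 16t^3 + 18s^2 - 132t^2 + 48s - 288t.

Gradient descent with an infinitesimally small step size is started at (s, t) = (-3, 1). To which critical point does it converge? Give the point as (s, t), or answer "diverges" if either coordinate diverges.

C is separable, so gradient descent decouples: s follows -∂C/∂s, t follows -∂C/∂t.
∂C/∂s = 6(s + 2)(s + 4); at s=-3 this is -6, so s increases.
∂C/∂t = 24(t - 3)(t + 1)(t + 4); at t=1 this is -480, so t increases.
s converges to its nearest critical value -2 (a local min of the s-part); t converges to 3. The iterate converges to (-2, 3).

(-2, 3)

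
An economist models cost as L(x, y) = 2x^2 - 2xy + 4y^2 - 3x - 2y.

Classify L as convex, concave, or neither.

convex

L is quadratic, so its Hessian is the constant matrix H = [[4, -2], [-2, 8]].
det(H) = 28, tr(H) = 12.
det(H) > 0 and tr(H) > 0, so H is positive definite everywhere: convex.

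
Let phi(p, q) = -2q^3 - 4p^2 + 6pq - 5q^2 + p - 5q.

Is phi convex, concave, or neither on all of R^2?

The term -2q^3 is cubic, so the Hessian is not constant.
∂²phi/∂q² = -12q - 10, which takes both signs as q varies (negative for sufficiently large q). A diagonal entry of the Hessian changing sign means the Hessian is neither positive- nor negative-semidefinite on all of R^2.

neither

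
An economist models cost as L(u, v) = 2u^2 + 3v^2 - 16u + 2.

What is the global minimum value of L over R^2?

-30

L(u,v) separates as P(u) + Q(v) + 2, so its minimum is min P + min Q + 2.
P'(u) = 4u - 16 vanishes at u ∈ {4}; Q'(v) = 6v vanishes at v ∈ {0}.
Local minima of P (where P''>0): P(4)=-32. Local minima of Q: Q(0)=0.
So the global minimum of L is P(4) + Q(0) + 2 = -32 + 0 + 2 = -30, attained at (4, 0).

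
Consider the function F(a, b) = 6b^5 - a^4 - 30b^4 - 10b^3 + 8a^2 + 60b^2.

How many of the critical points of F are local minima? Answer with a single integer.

F separates as a function of a plus a function of b, so ∇F=0 decouples.
∂F/∂a = -4a(a - 2)(a + 2) = 0 at a ∈ {-2, 0, 2}; ∂F/∂b = 30b(b - 4)(b - 1)(b + 1) = 0 at b ∈ {-1, 0, 1, 4}.
The Hessian is diagonal: diag(F_aa, F_bb). Second derivatives: F_aa(-2)=-32, F_aa(0)=16, F_aa(2)=-32; F_bb(-1)=-300, F_bb(0)=120, F_bb(1)=-180, F_bb(4)=1800.
Local minima occur where both diagonal entries positive: (0, 0), (0, 4). Count: 2.

2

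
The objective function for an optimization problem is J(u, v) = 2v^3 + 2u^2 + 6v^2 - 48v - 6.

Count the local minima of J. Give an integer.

1

J separates as a function of u plus a function of v, so ∇J=0 decouples.
∂J/∂u = 4u = 0 at u ∈ {0}; ∂J/∂v = 6(v - 2)(v + 4) = 0 at v ∈ {-4, 2}.
The Hessian is diagonal: diag(J_uu, J_vv). Second derivatives: J_uu(0)=4; J_vv(-4)=-36, J_vv(2)=36.
Local minima occur where both diagonal entries positive: (0, 2). Count: 1.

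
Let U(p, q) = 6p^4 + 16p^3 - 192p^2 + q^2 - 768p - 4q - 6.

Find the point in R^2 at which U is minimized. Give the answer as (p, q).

U(p,q) separates as A(p) + B(q) − 6, so its minimum is min A + min B − 6.
A'(p) = 24(p - 4)(p + 2)(p + 4) vanishes at p ∈ {-4, -2, 4}; B'(q) = 2q - 4 vanishes at q ∈ {2}.
Local minima of A (where A''>0): A(-4)=512, A(4)=-3584. Local minima of B: B(2)=-4.
So the global minimum of U is A(4) + B(2) − 6 = -3584 − 4 − 6 = -3594, attained at (4, 2).

(4, 2)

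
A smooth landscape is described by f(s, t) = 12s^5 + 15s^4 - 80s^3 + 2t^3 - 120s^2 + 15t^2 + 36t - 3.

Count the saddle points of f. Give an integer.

f separates as a function of s plus a function of t, so ∇f=0 decouples.
∂f/∂s = 60s(s - 2)(s + 1)(s + 2) = 0 at s ∈ {-2, -1, 0, 2}; ∂f/∂t = 6(t + 2)(t + 3) = 0 at t ∈ {-3, -2}.
The Hessian is diagonal: diag(f_ss, f_tt). Second derivatives: f_ss(-2)=-480, f_ss(-1)=180, f_ss(0)=-240, f_ss(2)=1440; f_tt(-3)=-6, f_tt(-2)=6.
Saddle points occur where the two diagonal entries have opposite signs: (-2, -2), (-1, -3), (0, -2), (2, -3). Count: 4.

4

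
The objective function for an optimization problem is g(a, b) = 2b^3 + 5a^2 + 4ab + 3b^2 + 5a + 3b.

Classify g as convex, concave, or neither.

neither

The term 2b^3 is cubic, so the Hessian is not constant.
∂²g/∂b² = 12b + 6, which takes both signs as b varies (negative for sufficiently negative b). A diagonal entry of the Hessian changing sign means the Hessian is neither positive- nor negative-semidefinite on all of R^2.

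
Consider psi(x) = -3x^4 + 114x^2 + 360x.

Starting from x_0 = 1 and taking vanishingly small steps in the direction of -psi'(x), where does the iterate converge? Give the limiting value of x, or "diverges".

psi'(x) = -12(x - 5)(x + 2)(x + 3), so psi'(1) = 576.
Gradient descent moves in the -psi' direction, i.e. x is decreasing.
The nearest critical point in that direction is x = -2, where psi'' = 84 > 0 (a local minimum). The iterate converges there.

-2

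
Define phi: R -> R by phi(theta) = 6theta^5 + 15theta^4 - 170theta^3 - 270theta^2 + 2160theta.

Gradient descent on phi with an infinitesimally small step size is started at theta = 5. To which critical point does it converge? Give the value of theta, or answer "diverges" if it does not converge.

3

phi'(theta) = 30(theta - 3)(theta - 2)(theta + 3)(theta + 4), so phi'(5) = 12960.
Gradient descent moves in the -phi' direction, i.e. theta is decreasing.
The nearest critical point in that direction is theta = 3, where phi'' = 1260 > 0 (a local minimum). The iterate converges there.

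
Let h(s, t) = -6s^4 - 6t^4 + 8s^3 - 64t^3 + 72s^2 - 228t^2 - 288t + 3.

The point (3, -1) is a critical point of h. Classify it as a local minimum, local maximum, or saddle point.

The mixed partial ∂²h/∂s∂t is 0, so the Hessian at any point is diag(h_ss, h_tt) = diag(24(-3s^2 + 2s + 6), -24(3t^2 + 16t + 19)).
At (3, -1): H = diag(-360, -144).
Both eigenvalues are negative, so H is negative definite: a local maximum.

local maximum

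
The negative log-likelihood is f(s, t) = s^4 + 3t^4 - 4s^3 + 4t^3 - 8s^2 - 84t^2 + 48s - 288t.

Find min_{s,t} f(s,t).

-1552

f(s,t) separates as P(s) + Q(t), so its minimum is min P + min Q.
P'(s) = 4(s - 3)(s - 2)(s + 2) vanishes at s ∈ {-2, 2, 3}; Q'(t) = 12(t - 4)(t + 2)(t + 3) vanishes at t ∈ {-3, -2, 4}.
Local minima of P (where P''>0): P(-2)=-80, P(3)=45. Local minima of Q: Q(-3)=243, Q(4)=-1472.
So the global minimum of f is P(-2) + Q(4) = -80 − 1472 = -1552, attained at (-2, 4).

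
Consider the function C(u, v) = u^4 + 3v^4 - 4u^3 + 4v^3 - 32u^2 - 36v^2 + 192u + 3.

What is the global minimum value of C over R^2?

C(u,v) separates as P(u) + Q(v) + 3, so its minimum is min P + min Q + 3.
P'(u) = 4(u - 4)(u - 3)(u + 4) vanishes at u ∈ {-4, 3, 4}; Q'(v) = 12v(v - 2)(v + 3) vanishes at v ∈ {-3, 0, 2}.
Local minima of P (where P''>0): P(-4)=-768, P(4)=256. Local minima of Q: Q(-3)=-189, Q(2)=-64.
So the global minimum of C is P(-4) + Q(-3) + 3 = -768 − 189 + 3 = -954, attained at (-4, -3).

-954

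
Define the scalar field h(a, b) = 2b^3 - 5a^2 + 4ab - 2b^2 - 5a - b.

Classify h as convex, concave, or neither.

neither

The term 2b^3 is cubic, so the Hessian is not constant.
∂²h/∂b² = 12b - 4, which takes both signs as b varies (negative for sufficiently negative b). A diagonal entry of the Hessian changing sign means the Hessian is neither positive- nor negative-semidefinite on all of R^2.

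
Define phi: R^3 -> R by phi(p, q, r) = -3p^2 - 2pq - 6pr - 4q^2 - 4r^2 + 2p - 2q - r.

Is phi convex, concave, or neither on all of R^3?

phi is quadratic, so its Hessian is the constant matrix H = [[-6, -2, -6], [-2, -8, 0], [-6, 0, -8]].
Leading principal minors: -6, 44, -64.
Signs alternate −, +, − ⇒ H ≺ 0 ⇒ concave.

concave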